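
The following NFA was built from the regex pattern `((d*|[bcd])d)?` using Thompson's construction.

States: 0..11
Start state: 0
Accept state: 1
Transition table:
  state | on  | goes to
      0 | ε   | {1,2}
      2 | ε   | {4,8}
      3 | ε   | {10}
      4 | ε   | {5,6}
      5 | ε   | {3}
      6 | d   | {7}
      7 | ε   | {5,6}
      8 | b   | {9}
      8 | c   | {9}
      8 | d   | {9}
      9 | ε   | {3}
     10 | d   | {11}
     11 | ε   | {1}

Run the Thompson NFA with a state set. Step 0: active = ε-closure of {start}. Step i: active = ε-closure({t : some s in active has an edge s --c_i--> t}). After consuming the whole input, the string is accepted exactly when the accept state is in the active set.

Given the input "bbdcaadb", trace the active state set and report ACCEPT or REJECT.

initial (ε-close {0}): {0,1,2,3,4,5,6,8,10}
'b' @ 1: {3,9,10}
'b' @ 2: {}  — state set empty
rest 'dcaadb' ignored (set empty)
after full input: {}  (accept=1 not in)

Answer: REJECT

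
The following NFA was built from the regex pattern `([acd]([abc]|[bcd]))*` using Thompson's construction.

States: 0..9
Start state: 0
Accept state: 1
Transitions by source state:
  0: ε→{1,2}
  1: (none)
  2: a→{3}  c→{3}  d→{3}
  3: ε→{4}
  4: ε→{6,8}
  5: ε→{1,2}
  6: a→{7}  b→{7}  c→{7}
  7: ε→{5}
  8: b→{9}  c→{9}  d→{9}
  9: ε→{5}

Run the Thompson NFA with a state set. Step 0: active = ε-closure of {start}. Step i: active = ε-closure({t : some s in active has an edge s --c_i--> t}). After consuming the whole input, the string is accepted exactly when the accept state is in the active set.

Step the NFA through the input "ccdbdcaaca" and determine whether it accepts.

start: ε-closure({0}) = {0,1,2}
'c' @ 1: {3,4,6,8}
'c' @ 2: {1,2,5,7,9}  (accept∈set)
'd' @ 3: {3,4,6,8}
'b' @ 4: {1,2,5,7,9}  (accept∈set)
'd' @ 5: {3,4,6,8}
'c' @ 6: {1,2,5,7,9}  (accept∈set)
'a' @ 7: {3,4,6,8}
'a' @ 8: {1,2,5,7}  (accept∈set)
'c' @ 9: {3,4,6,8}
'a' @ 10: {1,2,5,7}  (accept∈set)
final: {1,2,5,7}; accept 1 in set

Answer: ACCEPT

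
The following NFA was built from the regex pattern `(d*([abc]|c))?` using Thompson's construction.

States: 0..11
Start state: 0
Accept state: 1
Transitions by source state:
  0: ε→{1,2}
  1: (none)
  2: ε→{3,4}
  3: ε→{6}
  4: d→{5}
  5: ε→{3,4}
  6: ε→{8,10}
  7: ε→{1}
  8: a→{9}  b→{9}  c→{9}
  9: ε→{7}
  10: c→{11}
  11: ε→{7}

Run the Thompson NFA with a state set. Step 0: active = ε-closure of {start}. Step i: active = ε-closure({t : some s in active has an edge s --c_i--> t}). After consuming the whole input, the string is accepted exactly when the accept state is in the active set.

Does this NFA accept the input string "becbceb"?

Answer: REJECT

Trace:
start: ε-closure({0}) = {0,1,2,3,4,6,8,10}
'b' @ 1: {1,7,9}  ✓accept
'e' @ 2: {}  — dead — no transitions
rest 'cbceb' ignored (set empty)
end set {} — state 1 not in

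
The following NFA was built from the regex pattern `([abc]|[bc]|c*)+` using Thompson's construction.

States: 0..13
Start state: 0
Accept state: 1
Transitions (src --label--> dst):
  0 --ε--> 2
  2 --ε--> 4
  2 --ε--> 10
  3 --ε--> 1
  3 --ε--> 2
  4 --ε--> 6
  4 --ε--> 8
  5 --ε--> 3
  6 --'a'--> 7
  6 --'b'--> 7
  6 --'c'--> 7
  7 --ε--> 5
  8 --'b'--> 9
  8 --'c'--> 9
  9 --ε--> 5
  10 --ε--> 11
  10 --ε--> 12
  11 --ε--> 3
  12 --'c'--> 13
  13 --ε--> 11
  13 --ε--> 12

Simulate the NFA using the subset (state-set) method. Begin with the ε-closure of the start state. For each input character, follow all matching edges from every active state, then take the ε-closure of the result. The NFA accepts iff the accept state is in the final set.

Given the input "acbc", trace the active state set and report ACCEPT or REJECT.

initial (ε-close {0}): {0,1,2,3,4,6,8,10,11,12}
'a' @ 1: {1,2,3,4,5,6,7,8,10,11,12}  [accepting]
'c' @ 2: {1,2,3,4,5,6,7,8,9,10,11,12,13}  [accepting]
'b' @ 3: {1,2,3,4,5,6,7,8,9,10,11,12}  [accepting]
'c' @ 4: {1,2,3,4,5,6,7,8,9,10,11,12,13}  [accepting]
after full input: {1,2,3,4,5,6,7,8,9,10,11,12,13}  (accept=1 in)

Answer: ACCEPT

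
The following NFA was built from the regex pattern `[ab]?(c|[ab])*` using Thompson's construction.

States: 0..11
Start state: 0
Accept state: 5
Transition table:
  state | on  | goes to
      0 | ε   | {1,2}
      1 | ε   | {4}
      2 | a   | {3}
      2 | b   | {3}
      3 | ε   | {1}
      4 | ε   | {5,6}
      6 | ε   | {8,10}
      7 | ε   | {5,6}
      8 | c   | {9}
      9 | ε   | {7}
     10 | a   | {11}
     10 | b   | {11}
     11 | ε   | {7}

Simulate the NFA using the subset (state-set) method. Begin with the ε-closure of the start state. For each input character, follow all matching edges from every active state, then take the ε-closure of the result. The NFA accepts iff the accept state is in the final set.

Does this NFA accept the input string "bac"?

start: ε-closure({0}) = {0,1,2,4,5,6,8,10}
'b' @ 1: {1,3,4,5,6,7,8,10,11}  (accept∈set)
'a' @ 2: {5,6,7,8,10,11}  (accept∈set)
'c' @ 3: {5,6,7,8,9,10}  (accept∈set)
after full input: {5,6,7,8,9,10}  (accept=5 in)

Answer: ACCEPT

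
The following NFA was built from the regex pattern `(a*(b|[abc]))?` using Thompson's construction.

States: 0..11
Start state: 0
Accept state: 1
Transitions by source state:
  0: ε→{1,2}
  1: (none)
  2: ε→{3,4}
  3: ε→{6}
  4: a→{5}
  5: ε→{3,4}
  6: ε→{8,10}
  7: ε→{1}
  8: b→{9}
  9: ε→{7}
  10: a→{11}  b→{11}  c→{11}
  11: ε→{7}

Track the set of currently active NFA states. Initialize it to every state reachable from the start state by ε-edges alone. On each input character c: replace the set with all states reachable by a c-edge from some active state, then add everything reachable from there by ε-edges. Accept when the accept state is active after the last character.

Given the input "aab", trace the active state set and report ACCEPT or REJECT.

Answer: ACCEPT

Derivation:
initial (ε-close {0}): {0,1,2,3,4,6,8,10}
'a' @ 1: {1,3,4,5,6,7,8,10,11}  [accepting]
'a' @ 2: {1,3,4,5,6,7,8,10,11}  [accepting]
'b' @ 3: {1,7,9,11}  [accepting]
final: {1,7,9,11}; accept 1 in set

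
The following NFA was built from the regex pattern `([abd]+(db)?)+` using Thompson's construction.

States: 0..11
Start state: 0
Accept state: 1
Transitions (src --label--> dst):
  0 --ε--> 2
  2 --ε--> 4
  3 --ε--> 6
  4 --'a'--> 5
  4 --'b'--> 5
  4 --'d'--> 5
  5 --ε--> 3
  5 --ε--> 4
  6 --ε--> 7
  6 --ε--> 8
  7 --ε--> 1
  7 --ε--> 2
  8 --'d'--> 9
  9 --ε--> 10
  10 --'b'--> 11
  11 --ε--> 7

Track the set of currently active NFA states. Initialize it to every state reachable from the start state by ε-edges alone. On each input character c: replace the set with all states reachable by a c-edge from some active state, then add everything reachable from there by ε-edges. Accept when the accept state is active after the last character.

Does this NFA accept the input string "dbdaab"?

Answer: ACCEPT

Trace:
initial (ε-close {0}): {0,2,4}
'd' @ 1: {1,2,3,4,5,6,7,8}  ✓accept
'b' @ 2: {1,2,3,4,5,6,7,8}  ✓accept
'd' @ 3: {1,2,3,4,5,6,7,8,9,10}  ✓accept
'a' @ 4: {1,2,3,4,5,6,7,8}  ✓accept
'a' @ 5: {1,2,3,4,5,6,7,8}  ✓accept
'b' @ 6: {1,2,3,4,5,6,7,8}  ✓accept
after full input: {1,2,3,4,5,6,7,8}  (accept=1 in)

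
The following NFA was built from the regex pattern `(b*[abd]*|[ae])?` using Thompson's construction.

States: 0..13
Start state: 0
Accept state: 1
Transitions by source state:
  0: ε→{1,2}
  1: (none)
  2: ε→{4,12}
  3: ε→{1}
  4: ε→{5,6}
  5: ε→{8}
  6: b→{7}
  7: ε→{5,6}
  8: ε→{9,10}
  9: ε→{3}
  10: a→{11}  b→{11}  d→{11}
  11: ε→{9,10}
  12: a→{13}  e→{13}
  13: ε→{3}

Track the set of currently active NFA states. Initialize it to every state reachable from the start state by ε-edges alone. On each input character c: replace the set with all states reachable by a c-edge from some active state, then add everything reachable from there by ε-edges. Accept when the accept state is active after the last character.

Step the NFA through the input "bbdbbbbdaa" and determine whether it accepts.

Answer: ACCEPT

Derivation:
initial (ε-close {0}): {0,1,2,3,4,5,6,8,9,10,12}
'b' @ 1: {1,3,5,6,7,8,9,10,11}  [accepting]
'b' @ 2: {1,3,5,6,7,8,9,10,11}  [accepting]
'd' @ 3: {1,3,9,10,11}  [accepting]
'b' @ 4: {1,3,9,10,11}  [accepting]
'b' @ 5: {1,3,9,10,11}  [accepting]
'b' @ 6: {1,3,9,10,11}  [accepting]
'b' @ 7: {1,3,9,10,11}  [accepting]
'd' @ 8: {1,3,9,10,11}  [accepting]
'a' @ 9: {1,3,9,10,11}  [accepting]
'a' @ 10: {1,3,9,10,11}  [accepting]
end set {1,3,9,10,11} — state 1 in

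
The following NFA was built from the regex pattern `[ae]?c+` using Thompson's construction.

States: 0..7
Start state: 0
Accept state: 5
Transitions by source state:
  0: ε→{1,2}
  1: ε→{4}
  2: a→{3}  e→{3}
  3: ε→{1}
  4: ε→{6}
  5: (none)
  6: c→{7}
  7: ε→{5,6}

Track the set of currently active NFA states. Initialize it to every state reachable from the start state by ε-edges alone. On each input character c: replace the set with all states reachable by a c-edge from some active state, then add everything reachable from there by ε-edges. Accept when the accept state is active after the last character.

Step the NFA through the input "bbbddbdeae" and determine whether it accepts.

start: ε-closure({0}) = {0,1,2,4,6}
'b' @ 1: {}  — no active states
rest 'bbddbdeae' ignored (set empty)
end set {} — state 5 not in

Answer: REJECT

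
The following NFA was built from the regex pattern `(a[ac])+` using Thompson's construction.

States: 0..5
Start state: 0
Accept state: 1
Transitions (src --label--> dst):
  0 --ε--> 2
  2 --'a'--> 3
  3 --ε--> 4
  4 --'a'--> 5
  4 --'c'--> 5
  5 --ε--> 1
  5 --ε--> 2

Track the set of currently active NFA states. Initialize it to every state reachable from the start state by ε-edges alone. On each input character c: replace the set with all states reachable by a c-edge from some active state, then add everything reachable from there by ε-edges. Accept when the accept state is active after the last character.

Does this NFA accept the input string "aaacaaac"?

S₀ = ε-closure({0}) = {0,2}
'a' @ 1: {3,4}
'a' @ 2: {1,2,5}  [accepting]
'a' @ 3: {3,4}
'c' @ 4: {1,2,5}  [accepting]
'a' @ 5: {3,4}
'a' @ 6: {1,2,5}  [accepting]
'a' @ 7: {3,4}
'c' @ 8: {1,2,5}  [accepting]
after full input: {1,2,5}  (accept=1 in)

Answer: ACCEPT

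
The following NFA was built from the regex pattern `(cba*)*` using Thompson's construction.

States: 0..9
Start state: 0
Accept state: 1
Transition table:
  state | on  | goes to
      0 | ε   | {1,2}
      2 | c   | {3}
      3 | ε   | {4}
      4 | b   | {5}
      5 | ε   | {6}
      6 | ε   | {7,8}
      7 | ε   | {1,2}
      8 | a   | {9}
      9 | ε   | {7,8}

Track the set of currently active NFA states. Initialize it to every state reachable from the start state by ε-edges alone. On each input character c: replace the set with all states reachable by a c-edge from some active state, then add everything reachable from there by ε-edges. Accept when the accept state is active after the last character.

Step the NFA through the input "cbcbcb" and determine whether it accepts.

Answer: ACCEPT

Derivation:
initial (ε-close {0}): {0,1,2}
'c' @ 1: {3,4}
'b' @ 2: {1,2,5,6,7,8}  (accept∈set)
'c' @ 3: {3,4}
'b' @ 4: {1,2,5,6,7,8}  (accept∈set)
'c' @ 5: {3,4}
'b' @ 6: {1,2,5,6,7,8}  (accept∈set)
end set {1,2,5,6,7,8} — state 1 in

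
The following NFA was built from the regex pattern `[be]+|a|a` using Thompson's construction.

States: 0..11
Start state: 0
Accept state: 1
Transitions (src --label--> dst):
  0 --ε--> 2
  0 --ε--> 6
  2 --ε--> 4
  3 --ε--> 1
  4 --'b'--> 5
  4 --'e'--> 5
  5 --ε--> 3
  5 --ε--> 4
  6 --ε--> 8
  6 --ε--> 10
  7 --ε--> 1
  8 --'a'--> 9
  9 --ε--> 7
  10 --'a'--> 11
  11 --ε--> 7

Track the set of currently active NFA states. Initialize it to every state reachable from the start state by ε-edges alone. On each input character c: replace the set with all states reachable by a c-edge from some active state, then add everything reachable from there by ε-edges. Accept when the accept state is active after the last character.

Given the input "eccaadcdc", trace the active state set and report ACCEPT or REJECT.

start: ε-closure({0}) = {0,2,4,6,8,10}
'e' @ 1: {1,3,4,5}  [accepting]
'c' @ 2: {}  — no active states
rest 'caadcdc' ignored (set empty)
end set {} — state 1 not in

Answer: REJECT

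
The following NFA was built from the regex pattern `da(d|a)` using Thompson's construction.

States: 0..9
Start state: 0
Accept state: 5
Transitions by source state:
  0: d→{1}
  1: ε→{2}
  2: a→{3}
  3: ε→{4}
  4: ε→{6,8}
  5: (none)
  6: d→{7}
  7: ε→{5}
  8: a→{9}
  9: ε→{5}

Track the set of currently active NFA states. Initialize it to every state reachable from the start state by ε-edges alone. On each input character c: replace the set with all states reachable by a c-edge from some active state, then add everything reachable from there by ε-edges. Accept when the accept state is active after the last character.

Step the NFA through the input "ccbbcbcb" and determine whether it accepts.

Answer: REJECT

Steps:
start: ε-closure({0}) = {0}
'c' @ 1: {}  — state set empty
rest 'cbbcbcb' ignored (set empty)
end set {} — state 5 not in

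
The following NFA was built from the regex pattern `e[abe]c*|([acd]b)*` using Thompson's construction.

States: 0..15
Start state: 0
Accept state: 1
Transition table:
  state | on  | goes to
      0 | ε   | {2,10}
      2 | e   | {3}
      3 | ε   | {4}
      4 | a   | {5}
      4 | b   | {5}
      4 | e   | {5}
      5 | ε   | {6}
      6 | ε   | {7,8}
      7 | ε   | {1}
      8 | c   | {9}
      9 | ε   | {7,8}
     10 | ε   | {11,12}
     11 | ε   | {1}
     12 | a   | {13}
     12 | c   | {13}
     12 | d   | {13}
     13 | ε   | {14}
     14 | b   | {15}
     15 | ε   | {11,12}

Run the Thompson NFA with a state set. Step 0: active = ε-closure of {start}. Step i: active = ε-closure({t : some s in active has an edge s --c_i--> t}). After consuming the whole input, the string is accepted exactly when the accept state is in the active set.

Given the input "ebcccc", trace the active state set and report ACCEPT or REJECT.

initial (ε-close {0}): {0,1,2,10,11,12}
'e' @ 1: {3,4}
'b' @ 2: {1,5,6,7,8}  (accept∈set)
'c' @ 3: {1,7,8,9}  (accept∈set)
'c' @ 4: {1,7,8,9}  (accept∈set)
'c' @ 5: {1,7,8,9}  (accept∈set)
'c' @ 6: {1,7,8,9}  (accept∈set)
end set {1,7,8,9} — state 1 in

Answer: ACCEPT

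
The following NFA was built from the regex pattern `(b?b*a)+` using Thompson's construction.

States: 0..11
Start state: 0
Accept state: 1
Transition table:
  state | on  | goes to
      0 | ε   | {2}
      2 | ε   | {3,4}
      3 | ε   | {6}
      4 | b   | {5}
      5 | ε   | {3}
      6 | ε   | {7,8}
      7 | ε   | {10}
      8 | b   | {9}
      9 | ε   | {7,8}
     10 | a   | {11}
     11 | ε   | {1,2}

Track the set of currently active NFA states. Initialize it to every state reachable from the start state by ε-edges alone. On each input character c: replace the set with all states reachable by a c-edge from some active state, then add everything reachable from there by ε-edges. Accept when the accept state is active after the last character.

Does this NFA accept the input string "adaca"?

initial (ε-close {0}): {0,2,3,4,6,7,8,10}
'a' @ 1: {1,2,3,4,6,7,8,10,11}  [accepting]
'd' @ 2: {}  — no active states
rest 'aca' ignored (set empty)
after full input: {}  (accept=1 not in)

Answer: REJECT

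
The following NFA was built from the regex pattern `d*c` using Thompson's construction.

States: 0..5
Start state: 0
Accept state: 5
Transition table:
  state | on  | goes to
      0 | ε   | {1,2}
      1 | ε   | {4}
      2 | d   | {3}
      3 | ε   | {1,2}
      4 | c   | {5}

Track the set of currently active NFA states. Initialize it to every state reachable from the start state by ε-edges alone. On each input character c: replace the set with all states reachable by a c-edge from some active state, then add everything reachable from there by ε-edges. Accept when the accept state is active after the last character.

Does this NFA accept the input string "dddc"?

Answer: ACCEPT

Derivation:
S₀ = ε-closure({0}) = {0,1,2,4}
'd' @ 1: {1,2,3,4}
'd' @ 2: {1,2,3,4}
'd' @ 3: {1,2,3,4}
'c' @ 4: {5}  [accepting]
end set {5} — state 5 in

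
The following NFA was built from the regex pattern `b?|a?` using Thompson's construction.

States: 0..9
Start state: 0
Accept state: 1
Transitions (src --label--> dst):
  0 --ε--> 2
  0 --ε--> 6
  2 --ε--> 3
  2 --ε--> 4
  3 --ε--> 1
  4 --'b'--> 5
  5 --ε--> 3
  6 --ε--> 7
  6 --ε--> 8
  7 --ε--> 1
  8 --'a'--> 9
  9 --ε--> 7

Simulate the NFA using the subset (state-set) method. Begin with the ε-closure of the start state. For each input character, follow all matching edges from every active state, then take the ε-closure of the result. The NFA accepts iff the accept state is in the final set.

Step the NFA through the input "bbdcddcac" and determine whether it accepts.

Answer: REJECT

Trace:
start: ε-closure({0}) = {0,1,2,3,4,6,7,8}
'b' @ 1: {1,3,5}  ✓accept
'b' @ 2: {}  — state set empty
rest 'dcddcac' ignored (set empty)
after full input: {}  (accept=1 not in)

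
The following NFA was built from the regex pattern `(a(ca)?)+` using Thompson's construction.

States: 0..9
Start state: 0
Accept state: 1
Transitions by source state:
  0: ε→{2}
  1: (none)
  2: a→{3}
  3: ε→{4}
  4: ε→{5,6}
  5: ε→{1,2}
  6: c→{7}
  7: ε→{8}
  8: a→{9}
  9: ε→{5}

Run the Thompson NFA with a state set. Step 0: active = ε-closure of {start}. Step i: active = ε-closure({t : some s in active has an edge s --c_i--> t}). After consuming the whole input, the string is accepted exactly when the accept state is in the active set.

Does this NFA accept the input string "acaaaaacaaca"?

start: ε-closure({0}) = {0,2}
'a' @ 1: {1,2,3,4,5,6}  ✓accept
'c' @ 2: {7,8}
'a' @ 3: {1,2,5,9}  ✓accept
'a' @ 4: {1,2,3,4,5,6}  ✓accept
'a' @ 5: {1,2,3,4,5,6}  ✓accept
'a' @ 6: {1,2,3,4,5,6}  ✓accept
'a' @ 7: {1,2,3,4,5,6}  ✓accept
'c' @ 8: {7,8}
'a' @ 9: {1,2,5,9}  ✓accept
'a' @ 10: {1,2,3,4,5,6}  ✓accept
'c' @ 11: {7,8}
'a' @ 12: {1,2,5,9}  ✓accept
final: {1,2,5,9}; accept 1 in set

Answer: ACCEPT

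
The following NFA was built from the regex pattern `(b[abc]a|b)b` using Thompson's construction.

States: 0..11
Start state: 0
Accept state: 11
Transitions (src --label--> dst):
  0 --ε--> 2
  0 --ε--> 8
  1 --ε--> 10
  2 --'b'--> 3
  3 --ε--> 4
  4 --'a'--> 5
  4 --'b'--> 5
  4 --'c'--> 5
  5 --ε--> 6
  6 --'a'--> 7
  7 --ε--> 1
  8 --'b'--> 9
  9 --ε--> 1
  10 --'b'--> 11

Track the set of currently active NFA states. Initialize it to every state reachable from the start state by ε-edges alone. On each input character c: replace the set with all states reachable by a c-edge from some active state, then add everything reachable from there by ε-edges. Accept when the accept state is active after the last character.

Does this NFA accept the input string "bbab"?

Answer: ACCEPT

Trace:
start: ε-closure({0}) = {0,2,8}
'b' @ 1: {1,3,4,9,10}
'b' @ 2: {5,6,11}  [accepting]
'a' @ 3: {1,7,10}
'b' @ 4: {11}  [accepting]
after full input: {11}  (accept=11 in)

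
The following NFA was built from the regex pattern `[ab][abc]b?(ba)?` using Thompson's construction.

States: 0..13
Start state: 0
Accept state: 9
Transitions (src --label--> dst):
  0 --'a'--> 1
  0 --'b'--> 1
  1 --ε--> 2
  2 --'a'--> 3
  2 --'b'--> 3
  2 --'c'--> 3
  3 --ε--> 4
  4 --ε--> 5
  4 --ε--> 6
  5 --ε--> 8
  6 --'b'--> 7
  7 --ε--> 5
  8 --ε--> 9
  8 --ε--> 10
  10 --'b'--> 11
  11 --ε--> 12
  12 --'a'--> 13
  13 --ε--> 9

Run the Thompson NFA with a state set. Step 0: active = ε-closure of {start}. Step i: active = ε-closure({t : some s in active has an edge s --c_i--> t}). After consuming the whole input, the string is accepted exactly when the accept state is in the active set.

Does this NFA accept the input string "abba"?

Answer: ACCEPT

Steps:
initial (ε-close {0}): {0}
'a' @ 1: {1,2}
'b' @ 2: {3,4,5,6,8,9,10}  (accept∈set)
'b' @ 3: {5,7,8,9,10,11,12}  (accept∈set)
'a' @ 4: {9,13}  (accept∈set)
after full input: {9,13}  (accept=9 in)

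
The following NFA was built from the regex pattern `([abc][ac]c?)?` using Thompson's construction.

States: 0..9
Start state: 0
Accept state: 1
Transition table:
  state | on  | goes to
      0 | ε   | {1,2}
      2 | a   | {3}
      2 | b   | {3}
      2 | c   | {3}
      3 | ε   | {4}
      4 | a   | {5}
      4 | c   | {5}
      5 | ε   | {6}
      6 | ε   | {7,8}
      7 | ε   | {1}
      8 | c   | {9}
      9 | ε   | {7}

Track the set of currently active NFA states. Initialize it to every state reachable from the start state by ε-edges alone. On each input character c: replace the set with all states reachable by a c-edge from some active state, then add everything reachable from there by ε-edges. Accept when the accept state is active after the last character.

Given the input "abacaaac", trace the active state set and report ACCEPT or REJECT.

Answer: REJECT

Trace:
start: ε-closure({0}) = {0,1,2}
'a' @ 1: {3,4}
'b' @ 2: {}  — no active states
rest 'acaaac' ignored (set empty)
end set {} — state 1 not in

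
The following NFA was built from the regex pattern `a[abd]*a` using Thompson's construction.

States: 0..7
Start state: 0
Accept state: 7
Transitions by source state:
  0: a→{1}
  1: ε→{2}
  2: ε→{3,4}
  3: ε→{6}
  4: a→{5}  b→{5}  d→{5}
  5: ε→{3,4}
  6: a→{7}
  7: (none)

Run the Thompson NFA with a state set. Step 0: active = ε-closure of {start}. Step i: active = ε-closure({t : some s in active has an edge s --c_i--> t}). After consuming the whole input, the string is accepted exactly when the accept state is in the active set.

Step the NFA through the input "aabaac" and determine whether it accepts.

Answer: REJECT

Steps:
initial (ε-close {0}): {0}
'a' @ 1: {1,2,3,4,6}
'a' @ 2: {3,4,5,6,7}  ✓accept
'b' @ 3: {3,4,5,6}
'a' @ 4: {3,4,5,6,7}  ✓accept
'a' @ 5: {3,4,5,6,7}  ✓accept
'c' @ 6: {}  — no active states
end set {} — state 7 not in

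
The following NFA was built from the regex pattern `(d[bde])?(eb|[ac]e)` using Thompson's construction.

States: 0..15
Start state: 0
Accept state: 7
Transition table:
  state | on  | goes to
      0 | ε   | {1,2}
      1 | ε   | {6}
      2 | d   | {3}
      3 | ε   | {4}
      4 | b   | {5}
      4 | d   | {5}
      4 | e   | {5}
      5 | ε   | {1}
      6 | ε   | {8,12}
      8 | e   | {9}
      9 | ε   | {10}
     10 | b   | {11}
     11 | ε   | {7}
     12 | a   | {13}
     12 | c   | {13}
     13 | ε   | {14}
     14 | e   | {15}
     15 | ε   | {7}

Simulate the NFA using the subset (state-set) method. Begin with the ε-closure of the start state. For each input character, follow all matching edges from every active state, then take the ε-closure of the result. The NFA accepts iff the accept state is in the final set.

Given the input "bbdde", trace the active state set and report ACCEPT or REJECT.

start: ε-closure({0}) = {0,1,2,6,8,12}
'b' @ 1: {}  — state set empty
rest 'bdde' ignored (set empty)
after full input: {}  (accept=7 not in)

Answer: REJECT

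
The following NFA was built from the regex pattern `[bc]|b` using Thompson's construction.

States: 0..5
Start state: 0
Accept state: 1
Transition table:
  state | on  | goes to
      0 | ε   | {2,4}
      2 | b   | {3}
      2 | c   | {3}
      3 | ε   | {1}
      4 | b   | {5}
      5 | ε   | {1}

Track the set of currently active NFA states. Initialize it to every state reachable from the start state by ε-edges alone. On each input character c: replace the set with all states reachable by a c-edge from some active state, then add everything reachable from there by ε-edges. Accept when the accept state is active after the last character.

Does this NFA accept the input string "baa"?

initial (ε-close {0}): {0,2,4}
'b' @ 1: {1,3,5}  ✓accept
'a' @ 2: {}  — dead — no transitions
rest 'a' ignored (set empty)
final: {}; accept 1 not in set

Answer: REJECT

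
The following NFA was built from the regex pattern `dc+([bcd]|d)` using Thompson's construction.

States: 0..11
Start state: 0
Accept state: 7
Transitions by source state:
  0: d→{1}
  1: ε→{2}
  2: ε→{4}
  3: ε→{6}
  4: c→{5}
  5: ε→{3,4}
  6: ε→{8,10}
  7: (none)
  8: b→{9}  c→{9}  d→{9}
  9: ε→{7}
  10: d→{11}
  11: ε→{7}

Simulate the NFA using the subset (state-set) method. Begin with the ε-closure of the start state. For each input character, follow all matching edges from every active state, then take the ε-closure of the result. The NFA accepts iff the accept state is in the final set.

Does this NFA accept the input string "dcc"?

initial (ε-close {0}): {0}
'd' @ 1: {1,2,4}
'c' @ 2: {3,4,5,6,8,10}
'c' @ 3: {3,4,5,6,7,8,9,10}  [accepting]
after full input: {3,4,5,6,7,8,9,10}  (accept=7 in)

Answer: ACCEPT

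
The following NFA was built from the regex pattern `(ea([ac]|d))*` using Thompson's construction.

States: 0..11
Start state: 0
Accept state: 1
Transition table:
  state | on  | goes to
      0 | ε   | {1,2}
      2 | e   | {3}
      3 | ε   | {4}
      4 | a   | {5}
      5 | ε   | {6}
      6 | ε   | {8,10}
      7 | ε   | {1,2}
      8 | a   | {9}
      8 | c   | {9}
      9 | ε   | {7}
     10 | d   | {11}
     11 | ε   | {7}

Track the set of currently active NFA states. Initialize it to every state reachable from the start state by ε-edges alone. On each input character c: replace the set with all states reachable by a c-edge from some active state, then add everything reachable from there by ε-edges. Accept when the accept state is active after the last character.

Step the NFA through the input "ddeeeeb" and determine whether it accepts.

start: ε-closure({0}) = {0,1,2}
'd' @ 1: {}  — no active states
rest 'deeeeb' ignored (set empty)
end set {} — state 1 not in

Answer: REJECT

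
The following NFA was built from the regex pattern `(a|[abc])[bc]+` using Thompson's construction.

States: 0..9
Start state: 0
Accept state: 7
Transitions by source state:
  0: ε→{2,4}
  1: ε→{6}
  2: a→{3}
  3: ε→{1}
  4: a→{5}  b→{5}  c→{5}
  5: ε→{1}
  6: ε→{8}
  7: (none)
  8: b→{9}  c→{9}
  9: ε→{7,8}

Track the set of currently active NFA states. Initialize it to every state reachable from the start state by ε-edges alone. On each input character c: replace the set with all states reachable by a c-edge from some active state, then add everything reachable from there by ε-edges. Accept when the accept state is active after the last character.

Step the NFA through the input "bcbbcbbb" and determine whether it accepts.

initial (ε-close {0}): {0,2,4}
'b' @ 1: {1,5,6,8}
'c' @ 2: {7,8,9}  ✓accept
'b' @ 3: {7,8,9}  ✓accept
'b' @ 4: {7,8,9}  ✓accept
'c' @ 5: {7,8,9}  ✓accept
'b' @ 6: {7,8,9}  ✓accept
'b' @ 7: {7,8,9}  ✓accept
'b' @ 8: {7,8,9}  ✓accept
final: {7,8,9}; accept 7 in set

Answer: ACCEPT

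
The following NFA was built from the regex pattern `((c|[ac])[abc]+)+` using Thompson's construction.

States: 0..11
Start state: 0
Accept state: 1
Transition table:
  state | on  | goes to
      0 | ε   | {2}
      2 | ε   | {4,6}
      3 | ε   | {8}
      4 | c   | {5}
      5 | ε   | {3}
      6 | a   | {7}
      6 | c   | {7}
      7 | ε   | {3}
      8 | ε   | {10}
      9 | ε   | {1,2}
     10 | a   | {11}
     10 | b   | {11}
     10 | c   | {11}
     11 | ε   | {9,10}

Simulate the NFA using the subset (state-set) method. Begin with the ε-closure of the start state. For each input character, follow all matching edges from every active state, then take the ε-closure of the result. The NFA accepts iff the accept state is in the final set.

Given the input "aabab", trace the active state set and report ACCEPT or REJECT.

Answer: ACCEPT

Steps:
initial (ε-close {0}): {0,2,4,6}
'a' @ 1: {3,7,8,10}
'a' @ 2: {1,2,4,6,9,10,11}  ✓accept
'b' @ 3: {1,2,4,6,9,10,11}  ✓accept
'a' @ 4: {1,2,3,4,6,7,8,9,10,11}  ✓accept
'b' @ 5: {1,2,4,6,9,10,11}  ✓accept
final: {1,2,4,6,9,10,11}; accept 1 in set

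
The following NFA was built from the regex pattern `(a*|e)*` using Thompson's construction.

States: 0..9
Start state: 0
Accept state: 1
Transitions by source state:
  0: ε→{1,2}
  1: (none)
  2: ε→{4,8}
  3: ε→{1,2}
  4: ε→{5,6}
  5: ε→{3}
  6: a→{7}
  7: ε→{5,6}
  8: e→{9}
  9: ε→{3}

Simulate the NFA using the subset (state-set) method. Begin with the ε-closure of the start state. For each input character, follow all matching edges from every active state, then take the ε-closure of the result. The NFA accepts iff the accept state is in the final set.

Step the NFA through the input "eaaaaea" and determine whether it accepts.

start: ε-closure({0}) = {0,1,2,3,4,5,6,8}
'e' @ 1: {1,2,3,4,5,6,8,9}  (accept∈set)
'a' @ 2: {1,2,3,4,5,6,7,8}  (accept∈set)
'a' @ 3: {1,2,3,4,5,6,7,8}  (accept∈set)
'a' @ 4: {1,2,3,4,5,6,7,8}  (accept∈set)
'a' @ 5: {1,2,3,4,5,6,7,8}  (accept∈set)
'e' @ 6: {1,2,3,4,5,6,8,9}  (accept∈set)
'a' @ 7: {1,2,3,4,5,6,7,8}  (accept∈set)
after full input: {1,2,3,4,5,6,7,8}  (accept=1 in)

Answer: ACCEPT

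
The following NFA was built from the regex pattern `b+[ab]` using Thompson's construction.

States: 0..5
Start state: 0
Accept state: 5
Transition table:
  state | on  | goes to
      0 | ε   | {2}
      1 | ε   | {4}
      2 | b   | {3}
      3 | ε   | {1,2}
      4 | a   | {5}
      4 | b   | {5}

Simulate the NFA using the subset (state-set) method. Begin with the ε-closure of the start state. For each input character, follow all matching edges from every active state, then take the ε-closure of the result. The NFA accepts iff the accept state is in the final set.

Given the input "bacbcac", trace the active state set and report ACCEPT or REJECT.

Answer: REJECT

Trace:
initial (ε-close {0}): {0,2}
'b' @ 1: {1,2,3,4}
'a' @ 2: {5}  (accept∈set)
'c' @ 3: {}  — dead — no transitions
rest 'bcac' ignored (set empty)
after full input: {}  (accept=5 not in)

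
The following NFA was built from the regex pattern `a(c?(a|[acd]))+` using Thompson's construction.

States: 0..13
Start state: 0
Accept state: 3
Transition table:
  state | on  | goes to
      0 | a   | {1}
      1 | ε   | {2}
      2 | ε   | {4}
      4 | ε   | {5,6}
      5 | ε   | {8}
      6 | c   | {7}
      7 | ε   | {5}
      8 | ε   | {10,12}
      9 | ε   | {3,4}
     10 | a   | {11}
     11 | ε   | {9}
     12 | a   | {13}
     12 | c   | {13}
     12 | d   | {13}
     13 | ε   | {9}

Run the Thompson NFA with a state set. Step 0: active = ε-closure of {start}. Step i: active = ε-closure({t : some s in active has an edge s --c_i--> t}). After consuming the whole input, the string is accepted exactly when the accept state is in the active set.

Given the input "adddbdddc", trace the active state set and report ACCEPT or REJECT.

start: ε-closure({0}) = {0}
'a' @ 1: {1,2,4,5,6,8,10,12}
'd' @ 2: {3,4,5,6,8,9,10,12,13}  (accept∈set)
'd' @ 3: {3,4,5,6,8,9,10,12,13}  (accept∈set)
'd' @ 4: {3,4,5,6,8,9,10,12,13}  (accept∈set)
'b' @ 5: {}  — dead — no transitions
rest 'dddc' ignored (set empty)
after full input: {}  (accept=3 not in)

Answer: REJECT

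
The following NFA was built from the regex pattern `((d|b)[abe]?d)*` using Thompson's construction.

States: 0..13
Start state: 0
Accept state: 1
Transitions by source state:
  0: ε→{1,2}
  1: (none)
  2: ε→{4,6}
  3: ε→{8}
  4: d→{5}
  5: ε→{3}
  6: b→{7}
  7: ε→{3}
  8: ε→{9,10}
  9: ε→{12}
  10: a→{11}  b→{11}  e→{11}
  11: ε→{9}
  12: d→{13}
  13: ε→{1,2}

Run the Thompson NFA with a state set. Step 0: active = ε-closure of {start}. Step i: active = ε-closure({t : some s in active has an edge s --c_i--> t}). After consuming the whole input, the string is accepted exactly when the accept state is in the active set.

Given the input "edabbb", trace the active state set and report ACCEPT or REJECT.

Answer: REJECT

Trace:
initial (ε-close {0}): {0,1,2,4,6}
'e' @ 1: {}  — dead — no transitions
rest 'dabbb' ignored (set empty)
final: {}; accept 1 not in set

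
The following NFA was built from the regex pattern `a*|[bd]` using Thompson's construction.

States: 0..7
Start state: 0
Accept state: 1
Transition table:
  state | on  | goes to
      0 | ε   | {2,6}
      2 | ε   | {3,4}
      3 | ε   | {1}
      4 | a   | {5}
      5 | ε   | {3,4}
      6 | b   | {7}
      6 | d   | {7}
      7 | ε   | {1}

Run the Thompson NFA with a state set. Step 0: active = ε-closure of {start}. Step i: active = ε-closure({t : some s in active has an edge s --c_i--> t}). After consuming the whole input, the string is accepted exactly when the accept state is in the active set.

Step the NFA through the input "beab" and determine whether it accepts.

Answer: REJECT

Trace:
start: ε-closure({0}) = {0,1,2,3,4,6}
'b' @ 1: {1,7}  [accepting]
'e' @ 2: {}  — no active states
rest 'ab' ignored (set empty)
end set {} — state 1 not in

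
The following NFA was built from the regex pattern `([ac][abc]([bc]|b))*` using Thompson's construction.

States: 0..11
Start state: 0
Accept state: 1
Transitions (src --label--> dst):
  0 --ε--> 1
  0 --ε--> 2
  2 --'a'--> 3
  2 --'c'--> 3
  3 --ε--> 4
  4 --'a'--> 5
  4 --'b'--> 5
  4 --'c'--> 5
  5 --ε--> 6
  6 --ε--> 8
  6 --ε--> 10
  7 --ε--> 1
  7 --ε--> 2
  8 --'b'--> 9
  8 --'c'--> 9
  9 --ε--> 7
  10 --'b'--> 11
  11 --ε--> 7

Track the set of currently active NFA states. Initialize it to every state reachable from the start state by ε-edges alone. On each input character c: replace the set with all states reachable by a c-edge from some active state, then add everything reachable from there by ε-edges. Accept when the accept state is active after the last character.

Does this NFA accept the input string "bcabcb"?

Answer: REJECT

Steps:
initial (ε-close {0}): {0,1,2}
'b' @ 1: {}  — state set empty
rest 'cabcb' ignored (set empty)
final: {}; accept 1 not in set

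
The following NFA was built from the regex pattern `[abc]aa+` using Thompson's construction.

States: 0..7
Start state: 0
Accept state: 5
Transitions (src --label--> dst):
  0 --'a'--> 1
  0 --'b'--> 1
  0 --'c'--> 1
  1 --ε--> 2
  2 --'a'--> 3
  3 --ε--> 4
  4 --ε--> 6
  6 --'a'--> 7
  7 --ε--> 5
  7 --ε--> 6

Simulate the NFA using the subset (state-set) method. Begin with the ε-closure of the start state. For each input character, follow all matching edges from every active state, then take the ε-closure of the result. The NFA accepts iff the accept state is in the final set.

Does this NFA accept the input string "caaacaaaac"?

Answer: REJECT

Derivation:
initial (ε-close {0}): {0}
'c' @ 1: {1,2}
'a' @ 2: {3,4,6}
'a' @ 3: {5,6,7}  ✓accept
'a' @ 4: {5,6,7}  ✓accept
'c' @ 5: {}  — dead — no transitions
rest 'aaaac' ignored (set empty)
end set {} — state 5 not in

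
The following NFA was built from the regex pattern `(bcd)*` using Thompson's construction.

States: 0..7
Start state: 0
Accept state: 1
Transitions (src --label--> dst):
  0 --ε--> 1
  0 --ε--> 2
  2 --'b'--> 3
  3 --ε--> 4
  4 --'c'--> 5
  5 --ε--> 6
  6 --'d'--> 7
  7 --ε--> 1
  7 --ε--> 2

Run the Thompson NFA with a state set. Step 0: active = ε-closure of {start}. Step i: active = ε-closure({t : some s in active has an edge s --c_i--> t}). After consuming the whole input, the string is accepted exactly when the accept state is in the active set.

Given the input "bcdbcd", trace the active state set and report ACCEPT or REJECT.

Answer: ACCEPT

Trace:
initial (ε-close {0}): {0,1,2}
'b' @ 1: {3,4}
'c' @ 2: {5,6}
'd' @ 3: {1,2,7}  [accepting]
'b' @ 4: {3,4}
'c' @ 5: {5,6}
'd' @ 6: {1,2,7}  [accepting]
after full input: {1,2,7}  (accept=1 in)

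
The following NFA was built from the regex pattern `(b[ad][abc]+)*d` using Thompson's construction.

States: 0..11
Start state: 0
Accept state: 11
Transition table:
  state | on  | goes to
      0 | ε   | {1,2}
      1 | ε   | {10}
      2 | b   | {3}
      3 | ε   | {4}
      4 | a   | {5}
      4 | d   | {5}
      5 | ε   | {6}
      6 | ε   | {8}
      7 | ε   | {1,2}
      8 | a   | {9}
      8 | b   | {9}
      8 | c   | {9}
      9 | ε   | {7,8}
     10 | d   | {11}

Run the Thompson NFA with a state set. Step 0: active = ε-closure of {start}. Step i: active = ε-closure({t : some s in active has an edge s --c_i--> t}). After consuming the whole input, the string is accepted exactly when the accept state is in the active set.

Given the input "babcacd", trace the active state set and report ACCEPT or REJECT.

start: ε-closure({0}) = {0,1,2,10}
'b' @ 1: {3,4}
'a' @ 2: {5,6,8}
'b' @ 3: {1,2,7,8,9,10}
'c' @ 4: {1,2,7,8,9,10}
'a' @ 5: {1,2,7,8,9,10}
'c' @ 6: {1,2,7,8,9,10}
'd' @ 7: {11}  ✓accept
final: {11}; accept 11 in set

Answer: ACCEPT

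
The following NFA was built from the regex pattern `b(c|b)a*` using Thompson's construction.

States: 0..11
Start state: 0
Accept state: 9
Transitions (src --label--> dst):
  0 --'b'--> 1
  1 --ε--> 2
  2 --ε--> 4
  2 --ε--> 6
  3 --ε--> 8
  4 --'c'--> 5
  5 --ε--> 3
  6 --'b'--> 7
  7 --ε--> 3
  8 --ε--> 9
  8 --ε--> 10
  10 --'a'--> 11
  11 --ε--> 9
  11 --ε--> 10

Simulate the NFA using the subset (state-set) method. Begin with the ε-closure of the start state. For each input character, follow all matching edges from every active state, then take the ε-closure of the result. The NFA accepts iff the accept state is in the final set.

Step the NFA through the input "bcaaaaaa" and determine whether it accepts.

Answer: ACCEPT

Derivation:
start: ε-closure({0}) = {0}
'b' @ 1: {1,2,4,6}
'c' @ 2: {3,5,8,9,10}  ✓accept
'a' @ 3: {9,10,11}  ✓accept
'a' @ 4: {9,10,11}  ✓accept
'a' @ 5: {9,10,11}  ✓accept
'a' @ 6: {9,10,11}  ✓accept
'a' @ 7: {9,10,11}  ✓accept
'a' @ 8: {9,10,11}  ✓accept
final: {9,10,11}; accept 9 in set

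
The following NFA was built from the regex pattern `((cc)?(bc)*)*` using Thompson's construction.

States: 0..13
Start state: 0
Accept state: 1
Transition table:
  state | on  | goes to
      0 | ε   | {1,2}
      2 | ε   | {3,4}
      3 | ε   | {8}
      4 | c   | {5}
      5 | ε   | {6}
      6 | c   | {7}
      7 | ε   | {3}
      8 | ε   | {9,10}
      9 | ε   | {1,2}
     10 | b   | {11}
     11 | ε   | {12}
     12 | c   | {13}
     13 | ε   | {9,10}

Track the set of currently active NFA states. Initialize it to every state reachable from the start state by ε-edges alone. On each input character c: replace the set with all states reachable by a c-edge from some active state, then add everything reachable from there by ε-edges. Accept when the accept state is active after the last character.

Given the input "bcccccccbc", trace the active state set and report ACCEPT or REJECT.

S₀ = ε-closure({0}) = {0,1,2,3,4,8,9,10}
'b' @ 1: {11,12}
'c' @ 2: {1,2,3,4,8,9,10,13}  (accept∈set)
'c' @ 3: {5,6}
'c' @ 4: {1,2,3,4,7,8,9,10}  (accept∈set)
'c' @ 5: {5,6}
'c' @ 6: {1,2,3,4,7,8,9,10}  (accept∈set)
'c' @ 7: {5,6}
'c' @ 8: {1,2,3,4,7,8,9,10}  (accept∈set)
'b' @ 9: {11,12}
'c' @ 10: {1,2,3,4,8,9,10,13}  (accept∈set)
final: {1,2,3,4,8,9,10,13}; accept 1 in set

Answer: ACCEPT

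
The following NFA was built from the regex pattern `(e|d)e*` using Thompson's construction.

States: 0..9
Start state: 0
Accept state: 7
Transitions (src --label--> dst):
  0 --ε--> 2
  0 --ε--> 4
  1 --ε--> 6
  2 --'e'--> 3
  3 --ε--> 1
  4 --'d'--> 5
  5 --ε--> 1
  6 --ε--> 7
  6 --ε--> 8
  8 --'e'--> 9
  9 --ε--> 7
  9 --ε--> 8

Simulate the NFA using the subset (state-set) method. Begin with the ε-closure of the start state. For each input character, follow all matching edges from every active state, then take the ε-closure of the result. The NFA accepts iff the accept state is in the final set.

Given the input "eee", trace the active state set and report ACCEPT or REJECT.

start: ε-closure({0}) = {0,2,4}
'e' @ 1: {1,3,6,7,8}  ✓accept
'e' @ 2: {7,8,9}  ✓accept
'e' @ 3: {7,8,9}  ✓accept
final: {7,8,9}; accept 7 in set

Answer: ACCEPT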